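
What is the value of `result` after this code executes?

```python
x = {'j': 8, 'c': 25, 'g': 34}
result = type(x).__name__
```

x is dict; result = 'dict'

'dict'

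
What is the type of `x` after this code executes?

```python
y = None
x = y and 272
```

'and' returns first falsy value (None)

NoneType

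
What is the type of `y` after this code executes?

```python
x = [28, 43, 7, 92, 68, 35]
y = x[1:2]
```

Slicing a list returns a list

list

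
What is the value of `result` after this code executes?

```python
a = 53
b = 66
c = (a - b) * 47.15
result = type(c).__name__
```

a is int; b is int; c is float; result = 'float'

'float'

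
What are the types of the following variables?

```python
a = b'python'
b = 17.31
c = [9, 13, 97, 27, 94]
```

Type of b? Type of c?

b is assigned a number with a decimal point, so it is a float; c is assigned a list literal (square brackets)

float, list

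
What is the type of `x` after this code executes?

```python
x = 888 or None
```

'or' returns first truthy value

int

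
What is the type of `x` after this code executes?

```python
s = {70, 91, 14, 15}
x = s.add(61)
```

set.add() returns None (mutates in place)

NoneType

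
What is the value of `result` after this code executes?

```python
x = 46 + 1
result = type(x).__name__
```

x is int; result = 'int'

'int'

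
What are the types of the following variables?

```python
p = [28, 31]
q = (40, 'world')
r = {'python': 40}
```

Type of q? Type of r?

q is assigned a tuple (parenthesized, comma-separated values); r is assigned a dict literal ({key: value})

tuple, dict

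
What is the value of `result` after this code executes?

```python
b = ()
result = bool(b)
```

b = (); result = False

False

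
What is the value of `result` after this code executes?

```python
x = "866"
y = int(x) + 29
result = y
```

x = '866'; y = 895; result = 895

895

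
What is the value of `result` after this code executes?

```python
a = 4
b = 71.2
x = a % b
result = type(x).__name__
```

a is int; b is float; x is float; result = 'float'

'float'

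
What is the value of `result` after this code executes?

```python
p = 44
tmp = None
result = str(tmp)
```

p = 44; tmp = None; result = 'None'

'None'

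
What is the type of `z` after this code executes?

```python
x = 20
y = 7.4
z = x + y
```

int + float = float

float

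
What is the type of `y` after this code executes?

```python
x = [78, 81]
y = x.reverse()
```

list.reverse() returns None

NoneType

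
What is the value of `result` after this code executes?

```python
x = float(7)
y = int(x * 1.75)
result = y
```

x = 7.0; y = 12; result = 12

12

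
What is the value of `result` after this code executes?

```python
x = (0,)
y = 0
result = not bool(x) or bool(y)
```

x = (0,); y = 0; result = False

False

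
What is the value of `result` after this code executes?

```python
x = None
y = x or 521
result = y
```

x = None; y = 521; result = 521

521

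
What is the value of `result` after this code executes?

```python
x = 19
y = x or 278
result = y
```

x = 19; y = 19; result = 19

19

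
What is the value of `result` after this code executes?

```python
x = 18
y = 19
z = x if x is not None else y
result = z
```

x = 18; y = 19; z = 18; result = 18

18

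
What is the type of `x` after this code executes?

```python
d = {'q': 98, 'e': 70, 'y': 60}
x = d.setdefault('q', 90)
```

dict.setdefault() returns the (existing or default) value

int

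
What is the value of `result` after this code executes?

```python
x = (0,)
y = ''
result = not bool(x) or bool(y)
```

x = (0,); y = ''; result = False

False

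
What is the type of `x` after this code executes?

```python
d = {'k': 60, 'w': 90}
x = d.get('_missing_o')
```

dict.get() returns None when key not found

NoneType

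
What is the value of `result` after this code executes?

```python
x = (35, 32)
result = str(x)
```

x = (35, 32); result = '(35, 32)'

'(35, 32)'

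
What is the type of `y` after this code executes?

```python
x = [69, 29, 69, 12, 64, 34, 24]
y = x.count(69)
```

list.count() returns int

int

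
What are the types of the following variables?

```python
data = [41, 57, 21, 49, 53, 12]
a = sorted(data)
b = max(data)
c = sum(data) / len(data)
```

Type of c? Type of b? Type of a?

int / int = float; max of ints returns int; sorted() returns list

float, int, list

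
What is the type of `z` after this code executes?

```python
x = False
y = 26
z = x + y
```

bool + int = int (bool is subclass of int)

int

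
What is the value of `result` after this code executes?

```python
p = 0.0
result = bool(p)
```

p = 0.0; result = False

False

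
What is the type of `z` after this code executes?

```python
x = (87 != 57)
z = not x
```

'not' returns bool

bool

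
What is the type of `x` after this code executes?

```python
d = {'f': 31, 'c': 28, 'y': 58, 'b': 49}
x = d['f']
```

Accessing dict[str, int] with str key returns int

int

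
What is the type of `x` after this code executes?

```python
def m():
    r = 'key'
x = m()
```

Function without return returns None

NoneType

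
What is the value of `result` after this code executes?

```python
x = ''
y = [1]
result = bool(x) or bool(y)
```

x = ''; y = [1]; result = True

True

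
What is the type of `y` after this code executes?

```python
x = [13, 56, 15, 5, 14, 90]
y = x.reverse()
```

list.reverse() returns None

NoneType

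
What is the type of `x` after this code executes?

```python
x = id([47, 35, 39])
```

id() returns int

int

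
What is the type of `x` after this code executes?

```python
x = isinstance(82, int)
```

isinstance() returns bool

bool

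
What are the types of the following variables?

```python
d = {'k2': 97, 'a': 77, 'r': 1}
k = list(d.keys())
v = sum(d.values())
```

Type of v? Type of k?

sum of ints is int; list() converts to list

int, list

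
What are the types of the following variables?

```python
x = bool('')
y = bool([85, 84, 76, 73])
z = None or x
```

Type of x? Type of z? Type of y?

bool() returns bool; None or bool returns the bool; bool() returns bool

bool, bool, bool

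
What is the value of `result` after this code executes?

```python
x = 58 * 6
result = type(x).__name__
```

x is int; result = 'int'

'int'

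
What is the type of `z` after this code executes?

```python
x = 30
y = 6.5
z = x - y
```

int - float = float

float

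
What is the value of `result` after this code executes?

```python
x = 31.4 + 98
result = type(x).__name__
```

x is float; result = 'float'

'float'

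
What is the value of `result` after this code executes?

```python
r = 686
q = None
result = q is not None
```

r = 686; q = None; result = False

False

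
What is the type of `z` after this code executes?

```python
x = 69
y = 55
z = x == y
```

Equality comparison returns bool

bool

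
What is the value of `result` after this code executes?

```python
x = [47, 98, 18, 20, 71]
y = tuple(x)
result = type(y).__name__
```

x is list; y is tuple; result = 'tuple'

'tuple'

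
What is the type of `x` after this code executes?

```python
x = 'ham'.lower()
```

str.lower() returns str

str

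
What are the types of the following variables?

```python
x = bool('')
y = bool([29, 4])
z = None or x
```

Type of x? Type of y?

bool() returns bool; bool() returns bool

bool, bool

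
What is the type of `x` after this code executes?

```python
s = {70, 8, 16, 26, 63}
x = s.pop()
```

Popping from set[int] returns int

int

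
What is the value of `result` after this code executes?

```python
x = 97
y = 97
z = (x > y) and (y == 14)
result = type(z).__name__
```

x is int; y is int; z is bool; result = 'bool'

'bool'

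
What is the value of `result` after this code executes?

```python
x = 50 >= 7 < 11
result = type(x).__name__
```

x is bool; result = 'bool'

'bool'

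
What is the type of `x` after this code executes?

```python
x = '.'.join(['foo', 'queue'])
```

str.join() returns str

str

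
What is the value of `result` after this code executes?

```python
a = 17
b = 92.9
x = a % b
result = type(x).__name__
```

a is int; b is float; x is float; result = 'float'

'float'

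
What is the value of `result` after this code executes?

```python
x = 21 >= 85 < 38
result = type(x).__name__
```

x is bool; result = 'bool'

'bool'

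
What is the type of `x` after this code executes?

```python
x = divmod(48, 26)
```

divmod() returns tuple of (quotient, remainder)

tuple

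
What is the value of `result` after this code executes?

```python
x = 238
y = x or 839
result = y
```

x = 238; y = 238; result = 238

238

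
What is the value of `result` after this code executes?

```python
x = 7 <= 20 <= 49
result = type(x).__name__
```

x is bool; result = 'bool'

'bool'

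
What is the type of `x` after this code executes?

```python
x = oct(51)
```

oct() returns str representation

str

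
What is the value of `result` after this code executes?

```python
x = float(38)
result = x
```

x = 38.0; result = 38.0

38.0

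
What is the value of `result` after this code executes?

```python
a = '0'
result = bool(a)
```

a = '0'; result = True

True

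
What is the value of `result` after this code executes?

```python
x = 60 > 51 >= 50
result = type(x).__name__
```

x is bool; result = 'bool'

'bool'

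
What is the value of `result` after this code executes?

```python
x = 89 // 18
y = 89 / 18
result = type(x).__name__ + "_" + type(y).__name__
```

x is int; y is float; result = 'int_float'

'int_float'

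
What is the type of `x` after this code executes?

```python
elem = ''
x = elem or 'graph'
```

'or' returns first truthy value (str)

str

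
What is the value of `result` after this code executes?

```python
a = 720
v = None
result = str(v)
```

a = 720; v = None; result = 'None'

'None'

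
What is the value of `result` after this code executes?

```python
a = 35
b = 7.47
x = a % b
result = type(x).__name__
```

a is int; b is float; x is float; result = 'float'

'float'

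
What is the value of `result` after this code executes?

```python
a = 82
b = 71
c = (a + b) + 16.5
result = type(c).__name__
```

a is int; b is int; c is float; result = 'float'

'float'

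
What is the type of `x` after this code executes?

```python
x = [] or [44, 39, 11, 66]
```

'or' returns first truthy value (list)

list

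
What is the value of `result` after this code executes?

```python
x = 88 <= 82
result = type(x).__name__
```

x is bool; result = 'bool'

'bool'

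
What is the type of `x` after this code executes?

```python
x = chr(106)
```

chr() returns str (single char)

str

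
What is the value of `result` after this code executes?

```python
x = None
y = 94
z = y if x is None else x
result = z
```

x = None; y = 94; z = 94; result = 94

94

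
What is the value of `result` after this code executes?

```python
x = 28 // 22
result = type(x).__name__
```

x is int; result = 'int'

'int'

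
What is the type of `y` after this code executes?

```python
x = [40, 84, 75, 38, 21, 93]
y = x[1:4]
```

Slicing a list returns a list

list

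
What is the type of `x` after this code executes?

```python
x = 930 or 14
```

'or' returns first truthy value (int)

int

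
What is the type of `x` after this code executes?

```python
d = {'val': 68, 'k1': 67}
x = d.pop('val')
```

dict.pop() returns the value

int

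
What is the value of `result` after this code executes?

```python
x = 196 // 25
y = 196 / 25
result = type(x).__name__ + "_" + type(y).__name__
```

x is int; y is float; result = 'int_float'

'int_float'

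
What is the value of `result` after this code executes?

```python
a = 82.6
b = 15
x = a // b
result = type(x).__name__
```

a is float; b is int; x is float; result = 'float'

'float'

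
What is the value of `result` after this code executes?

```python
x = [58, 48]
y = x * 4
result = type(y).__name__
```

x is list; y is list; result = 'list'

'list'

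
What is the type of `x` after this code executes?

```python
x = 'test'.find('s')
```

str.find() returns int index

int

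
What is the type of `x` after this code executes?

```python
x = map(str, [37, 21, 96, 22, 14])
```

map() returns a map object

map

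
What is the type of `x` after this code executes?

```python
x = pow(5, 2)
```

pow(int, int) returns int

int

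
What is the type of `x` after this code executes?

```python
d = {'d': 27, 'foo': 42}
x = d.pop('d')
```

dict.pop() returns the value

int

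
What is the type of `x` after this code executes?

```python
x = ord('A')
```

ord() returns int (code point)

int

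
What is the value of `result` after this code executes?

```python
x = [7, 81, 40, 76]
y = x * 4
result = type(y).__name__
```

x is list; y is list; result = 'list'

'list'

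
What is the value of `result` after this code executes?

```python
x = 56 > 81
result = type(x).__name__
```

x is bool; result = 'bool'

'bool'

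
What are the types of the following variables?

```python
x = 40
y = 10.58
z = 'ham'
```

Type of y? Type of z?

y is assigned a number with a decimal point, so it is a float; z is assigned a quoted string literal, so it is a str

float, str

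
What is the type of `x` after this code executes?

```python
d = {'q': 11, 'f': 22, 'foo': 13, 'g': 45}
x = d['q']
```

Accessing dict[str, int] with str key returns int

int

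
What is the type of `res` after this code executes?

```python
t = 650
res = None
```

None has type NoneType

NoneType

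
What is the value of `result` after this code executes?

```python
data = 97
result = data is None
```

data = 97; result = False

False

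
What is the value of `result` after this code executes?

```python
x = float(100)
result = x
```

x = 100.0; result = 100.0

100.0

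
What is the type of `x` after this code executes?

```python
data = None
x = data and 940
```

'and' returns first falsy value (None)

NoneType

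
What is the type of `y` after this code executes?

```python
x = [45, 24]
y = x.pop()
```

list.pop() returns the popped element

int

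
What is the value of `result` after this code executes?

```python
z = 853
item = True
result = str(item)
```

z = 853; item = True; result = 'True'

'True'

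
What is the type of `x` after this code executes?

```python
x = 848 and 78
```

'and' with truthy values returns last operand (int)

int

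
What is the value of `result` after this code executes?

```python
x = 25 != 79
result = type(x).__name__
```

x is bool; result = 'bool'

'bool'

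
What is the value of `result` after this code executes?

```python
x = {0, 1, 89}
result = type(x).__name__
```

x is set; result = 'set'

'set'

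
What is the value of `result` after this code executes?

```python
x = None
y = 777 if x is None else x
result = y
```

x = None; y = 777; result = 777

777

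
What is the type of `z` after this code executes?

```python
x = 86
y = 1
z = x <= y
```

Comparison returns bool

bool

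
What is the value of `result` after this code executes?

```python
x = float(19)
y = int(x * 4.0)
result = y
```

x = 19.0; y = 76; result = 76

76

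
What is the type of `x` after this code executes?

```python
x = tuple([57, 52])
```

tuple() constructor returns tuple

tuple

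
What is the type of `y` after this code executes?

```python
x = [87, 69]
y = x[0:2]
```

Slicing a list returns a list

list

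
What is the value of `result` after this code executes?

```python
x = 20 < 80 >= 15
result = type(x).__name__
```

x is bool; result = 'bool'

'bool'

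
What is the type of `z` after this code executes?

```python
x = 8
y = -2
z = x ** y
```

int ** negative = float

float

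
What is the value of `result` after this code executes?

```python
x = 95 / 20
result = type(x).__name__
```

x is float; result = 'float'

'float'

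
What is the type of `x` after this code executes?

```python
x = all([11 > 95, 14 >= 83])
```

all() returns bool

bool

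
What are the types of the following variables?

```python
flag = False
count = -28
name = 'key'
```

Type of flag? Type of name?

flag is assigned the constant False, which has type bool; name is assigned a quoted string literal, so it is a str

bool, str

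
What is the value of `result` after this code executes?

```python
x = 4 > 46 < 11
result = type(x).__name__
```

x is bool; result = 'bool'

'bool'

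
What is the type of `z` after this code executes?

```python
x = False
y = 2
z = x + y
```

bool + int = int (bool is subclass of int)

int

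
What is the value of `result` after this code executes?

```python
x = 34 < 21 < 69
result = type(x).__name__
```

x is bool; result = 'bool'

'bool'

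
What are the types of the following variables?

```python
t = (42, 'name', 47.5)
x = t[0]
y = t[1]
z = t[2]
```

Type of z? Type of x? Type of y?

tuple[2] is float; tuple[0] is int; tuple[1] is str

float, int, str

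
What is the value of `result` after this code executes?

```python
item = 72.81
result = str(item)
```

item = 72.81; result = '72.81'

'72.81'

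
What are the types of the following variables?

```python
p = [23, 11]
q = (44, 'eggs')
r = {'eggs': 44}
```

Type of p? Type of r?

p is assigned a list literal (square brackets); r is assigned a dict literal ({key: value})

list, dict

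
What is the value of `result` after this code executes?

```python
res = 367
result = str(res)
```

res = 367; result = '367'

'367'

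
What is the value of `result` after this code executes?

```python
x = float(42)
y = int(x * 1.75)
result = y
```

x = 42.0; y = 73; result = 73

73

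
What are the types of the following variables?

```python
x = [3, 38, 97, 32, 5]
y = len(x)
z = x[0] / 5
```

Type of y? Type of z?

len() returns int; int / int = float

int, float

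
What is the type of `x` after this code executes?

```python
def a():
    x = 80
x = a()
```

Function without return returns None

NoneType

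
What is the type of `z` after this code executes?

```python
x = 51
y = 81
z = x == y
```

Equality comparison returns bool

bool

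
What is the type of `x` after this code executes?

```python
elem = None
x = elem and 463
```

'and' returns first falsy value (None)

NoneType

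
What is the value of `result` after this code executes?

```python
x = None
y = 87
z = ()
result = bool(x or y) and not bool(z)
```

x = None; y = 87; z = (); result = True

True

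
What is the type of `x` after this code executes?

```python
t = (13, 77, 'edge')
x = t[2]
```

Index 2 of tuple is a str literal

str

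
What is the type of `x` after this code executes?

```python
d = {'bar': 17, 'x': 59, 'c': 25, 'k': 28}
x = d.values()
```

.values() returns dict_values view

dict_values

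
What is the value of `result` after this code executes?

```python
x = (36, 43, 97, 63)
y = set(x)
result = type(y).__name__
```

x is tuple; y is set; result = 'set'

'set'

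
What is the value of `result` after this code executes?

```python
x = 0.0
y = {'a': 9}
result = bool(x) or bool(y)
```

x = 0.0; y = {'a': 9}; result = True

True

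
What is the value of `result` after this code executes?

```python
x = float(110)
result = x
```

x = 110.0; result = 110.0

110.0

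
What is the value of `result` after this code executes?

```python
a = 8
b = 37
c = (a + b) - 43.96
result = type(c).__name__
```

a is int; b is int; c is float; result = 'float'

'float'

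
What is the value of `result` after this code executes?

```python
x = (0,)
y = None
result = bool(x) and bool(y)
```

x = (0,); y = None; result = False

False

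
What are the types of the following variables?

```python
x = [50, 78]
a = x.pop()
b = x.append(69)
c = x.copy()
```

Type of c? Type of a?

copy() returns list; pop() returns element

list, int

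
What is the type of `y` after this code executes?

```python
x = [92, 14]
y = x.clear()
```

list.clear() returns None

NoneType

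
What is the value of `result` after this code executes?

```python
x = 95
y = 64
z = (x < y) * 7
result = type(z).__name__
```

x is int; y is int; z is int; result = 'int'

'int'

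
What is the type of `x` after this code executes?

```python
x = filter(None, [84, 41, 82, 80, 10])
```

filter() returns a filter object

filter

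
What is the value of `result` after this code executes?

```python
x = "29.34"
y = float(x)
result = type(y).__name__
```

x is str; y is float; result = 'float'

'float'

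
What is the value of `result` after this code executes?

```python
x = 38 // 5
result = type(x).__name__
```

x is int; result = 'int'

'int'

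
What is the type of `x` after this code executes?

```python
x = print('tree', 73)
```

print() returns None

NoneType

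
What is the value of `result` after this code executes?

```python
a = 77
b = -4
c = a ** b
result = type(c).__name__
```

a is int; b is int; c is float; result = 'float'

'float'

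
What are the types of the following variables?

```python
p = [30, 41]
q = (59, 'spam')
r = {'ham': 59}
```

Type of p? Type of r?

p is assigned a list literal (square brackets); r is assigned a dict literal ({key: value})

list, dict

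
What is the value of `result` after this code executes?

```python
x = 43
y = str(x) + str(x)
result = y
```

x = 43; y = '4343'; result = '4343'

'4343'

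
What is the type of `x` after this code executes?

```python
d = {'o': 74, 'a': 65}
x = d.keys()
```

.keys() returns dict_keys view

dict_keys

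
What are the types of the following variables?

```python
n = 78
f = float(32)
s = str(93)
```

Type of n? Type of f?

n is assigned a bare integer (no decimal point), so it is an int; f is assigned the result of calling float(), which returns a float

int, float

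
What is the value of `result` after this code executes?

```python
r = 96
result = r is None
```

r = 96; result = False

False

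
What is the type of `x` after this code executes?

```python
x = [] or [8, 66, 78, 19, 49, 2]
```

'or' returns first truthy value (list)

list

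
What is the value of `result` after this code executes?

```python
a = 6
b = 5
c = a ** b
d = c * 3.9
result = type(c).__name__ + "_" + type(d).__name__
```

a is int; b is int; c is int; d is float; result = 'int_float'

'int_float'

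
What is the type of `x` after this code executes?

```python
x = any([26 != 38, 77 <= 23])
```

any() returns bool

bool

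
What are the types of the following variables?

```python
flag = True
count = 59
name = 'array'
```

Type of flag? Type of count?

flag is assigned the constant True, which has type bool; count is assigned a bare integer (no decimal point), so it is an int

bool, int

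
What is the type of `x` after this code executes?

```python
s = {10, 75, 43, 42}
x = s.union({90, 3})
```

set.union() returns a new set

set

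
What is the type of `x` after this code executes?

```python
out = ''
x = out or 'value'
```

'or' returns first truthy value (str)

str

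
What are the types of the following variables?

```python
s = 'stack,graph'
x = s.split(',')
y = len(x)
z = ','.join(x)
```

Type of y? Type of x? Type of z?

len() returns int; str.split() returns list; str.join() returns str

int, list, str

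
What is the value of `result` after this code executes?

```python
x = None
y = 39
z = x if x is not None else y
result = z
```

x = None; y = 39; z = 39; result = 39

39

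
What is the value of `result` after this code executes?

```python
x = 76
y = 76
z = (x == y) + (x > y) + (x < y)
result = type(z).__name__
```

x is int; y is int; z is int; result = 'int'

'int'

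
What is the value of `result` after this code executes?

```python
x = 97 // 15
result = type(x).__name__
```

x is int; result = 'int'

'int'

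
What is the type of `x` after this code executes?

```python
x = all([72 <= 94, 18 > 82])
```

all() returns bool

bool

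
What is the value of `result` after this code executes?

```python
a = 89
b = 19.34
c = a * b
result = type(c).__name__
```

a is int; b is float; c is float; result = 'float'

'float'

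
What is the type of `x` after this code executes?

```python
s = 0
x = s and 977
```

'and' returns first falsy value (0 is int)

int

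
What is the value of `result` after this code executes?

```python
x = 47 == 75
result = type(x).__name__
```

x is bool; result = 'bool'

'bool'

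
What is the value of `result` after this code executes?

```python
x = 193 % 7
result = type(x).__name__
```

x is int; result = 'int'

'int'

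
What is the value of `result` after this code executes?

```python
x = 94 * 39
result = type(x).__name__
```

x is int; result = 'int'

'int'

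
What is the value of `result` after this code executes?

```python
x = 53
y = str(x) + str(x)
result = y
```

x = 53; y = '5353'; result = '5353'

'5353'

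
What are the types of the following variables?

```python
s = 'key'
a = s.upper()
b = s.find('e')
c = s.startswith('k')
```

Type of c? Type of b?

startswith() returns bool; find() returns int

bool, int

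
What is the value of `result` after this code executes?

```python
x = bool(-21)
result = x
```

x = True; result = True

True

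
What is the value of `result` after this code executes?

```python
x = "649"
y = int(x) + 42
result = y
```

x = '649'; y = 691; result = 691

691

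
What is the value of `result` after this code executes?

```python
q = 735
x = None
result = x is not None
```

q = 735; x = None; result = False

False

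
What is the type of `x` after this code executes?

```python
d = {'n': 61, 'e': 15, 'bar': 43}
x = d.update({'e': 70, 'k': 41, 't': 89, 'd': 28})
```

dict.update() returns None

NoneType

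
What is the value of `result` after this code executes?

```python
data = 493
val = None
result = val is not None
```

data = 493; val = None; result = False

False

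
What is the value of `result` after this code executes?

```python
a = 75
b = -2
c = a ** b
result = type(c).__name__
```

a is int; b is int; c is float; result = 'float'

'float'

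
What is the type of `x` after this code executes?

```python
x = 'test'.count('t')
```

str.count() returns int

int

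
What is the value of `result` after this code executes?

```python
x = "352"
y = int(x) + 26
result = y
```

x = '352'; y = 378; result = 378

378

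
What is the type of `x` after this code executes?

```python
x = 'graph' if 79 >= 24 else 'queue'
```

Both branches of conditional are str

str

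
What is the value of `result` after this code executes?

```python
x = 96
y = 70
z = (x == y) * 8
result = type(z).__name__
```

x is int; y is int; z is int; result = 'int'

'int'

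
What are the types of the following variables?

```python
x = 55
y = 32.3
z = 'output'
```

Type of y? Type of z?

y is assigned a number with a decimal point, so it is a float; z is assigned a quoted string literal, so it is a str

float, str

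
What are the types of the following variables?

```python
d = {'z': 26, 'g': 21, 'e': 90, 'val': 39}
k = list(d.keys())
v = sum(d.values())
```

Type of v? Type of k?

sum of ints is int; list() converts to list

int, list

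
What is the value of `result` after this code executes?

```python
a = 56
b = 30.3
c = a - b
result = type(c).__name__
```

a is int; b is float; c is float; result = 'float'

'float'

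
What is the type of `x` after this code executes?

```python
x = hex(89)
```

hex() returns str representation

str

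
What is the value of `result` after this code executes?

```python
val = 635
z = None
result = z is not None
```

val = 635; z = None; result = False

False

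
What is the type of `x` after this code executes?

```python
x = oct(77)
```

oct() returns str representation

str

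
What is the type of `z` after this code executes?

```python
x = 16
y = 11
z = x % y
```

int % int = int

int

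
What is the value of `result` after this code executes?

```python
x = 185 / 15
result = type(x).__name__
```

x is float; result = 'float'

'float'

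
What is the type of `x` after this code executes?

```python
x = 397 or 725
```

'or' returns first truthy value (int)

int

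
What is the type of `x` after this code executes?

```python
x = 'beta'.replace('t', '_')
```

str.replace() returns str

str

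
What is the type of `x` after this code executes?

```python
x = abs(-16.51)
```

abs() of float returns float

float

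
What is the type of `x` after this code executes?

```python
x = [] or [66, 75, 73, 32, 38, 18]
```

'or' returns first truthy value (list)

list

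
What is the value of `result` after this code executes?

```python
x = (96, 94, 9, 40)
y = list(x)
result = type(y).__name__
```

x is tuple; y is list; result = 'list'

'list'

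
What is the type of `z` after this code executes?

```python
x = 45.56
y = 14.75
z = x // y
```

float // float = float

float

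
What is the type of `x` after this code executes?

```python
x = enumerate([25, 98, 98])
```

enumerate() returns an enumerate object

enumerate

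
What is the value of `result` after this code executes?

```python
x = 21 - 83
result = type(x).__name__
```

x is int; result = 'int'

'int'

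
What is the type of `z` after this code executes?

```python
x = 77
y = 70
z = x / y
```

int / int = float

float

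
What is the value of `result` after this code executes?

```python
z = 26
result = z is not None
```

z = 26; result = True

True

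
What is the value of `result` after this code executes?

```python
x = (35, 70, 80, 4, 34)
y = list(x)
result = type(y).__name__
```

x is tuple; y is list; result = 'list'

'list'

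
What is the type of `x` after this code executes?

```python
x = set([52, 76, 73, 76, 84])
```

set() constructor returns set

set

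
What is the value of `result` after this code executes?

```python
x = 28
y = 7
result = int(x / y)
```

x = 28; y = 7; result = 4

4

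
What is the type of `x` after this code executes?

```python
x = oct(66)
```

oct() returns str representation

str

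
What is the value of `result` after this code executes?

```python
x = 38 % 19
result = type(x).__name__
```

x is int; result = 'int'

'int'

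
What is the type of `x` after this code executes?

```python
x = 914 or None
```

'or' returns first truthy value

int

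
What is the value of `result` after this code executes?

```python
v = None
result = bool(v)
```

v = None; result = False

False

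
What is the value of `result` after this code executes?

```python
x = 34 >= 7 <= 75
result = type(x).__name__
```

x is bool; result = 'bool'

'bool'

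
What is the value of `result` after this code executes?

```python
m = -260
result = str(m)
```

m = -260; result = '-260'

'-260'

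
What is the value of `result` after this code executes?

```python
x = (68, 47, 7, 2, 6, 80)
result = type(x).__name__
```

x is tuple; result = 'tuple'

'tuple'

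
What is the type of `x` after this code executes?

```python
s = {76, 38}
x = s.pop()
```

Popping from set[int] returns int

int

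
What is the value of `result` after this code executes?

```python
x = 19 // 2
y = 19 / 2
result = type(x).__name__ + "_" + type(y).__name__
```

x is int; y is float; result = 'int_float'

'int_float'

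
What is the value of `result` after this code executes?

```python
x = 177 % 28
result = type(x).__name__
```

x is int; result = 'int'

'int'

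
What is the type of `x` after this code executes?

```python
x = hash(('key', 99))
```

hash() returns int

int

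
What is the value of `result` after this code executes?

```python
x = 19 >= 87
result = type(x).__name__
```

x is bool; result = 'bool'

'bool'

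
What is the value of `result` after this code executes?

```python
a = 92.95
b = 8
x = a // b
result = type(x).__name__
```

a is float; b is int; x is float; result = 'float'

'float'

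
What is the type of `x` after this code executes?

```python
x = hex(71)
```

hex() returns str representation

str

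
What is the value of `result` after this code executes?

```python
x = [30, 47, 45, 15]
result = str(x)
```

x = [30, 47, 45, 15]; result = '[30, 47, 45, 15]'

'[30, 47, 45, 15]'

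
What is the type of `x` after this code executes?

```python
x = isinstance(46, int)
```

isinstance() returns bool

bool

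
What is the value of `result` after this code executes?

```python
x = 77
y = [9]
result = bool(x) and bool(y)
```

x = 77; y = [9]; result = True

True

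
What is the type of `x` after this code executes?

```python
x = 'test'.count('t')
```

str.count() returns int

int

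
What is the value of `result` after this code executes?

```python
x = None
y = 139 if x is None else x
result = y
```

x = None; y = 139; result = 139

139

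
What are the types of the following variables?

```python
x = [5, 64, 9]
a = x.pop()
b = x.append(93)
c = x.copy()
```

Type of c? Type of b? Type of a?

copy() returns list; append() returns None; pop() returns element

list, NoneType, int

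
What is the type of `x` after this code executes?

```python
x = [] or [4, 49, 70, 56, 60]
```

'or' returns first truthy value (list)

list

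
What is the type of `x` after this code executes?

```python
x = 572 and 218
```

'and' with truthy values returns last operand (int)

int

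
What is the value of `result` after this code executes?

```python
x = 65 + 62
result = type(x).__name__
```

x is int; result = 'int'

'int'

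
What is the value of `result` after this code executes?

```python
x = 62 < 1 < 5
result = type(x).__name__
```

x is bool; result = 'bool'

'bool'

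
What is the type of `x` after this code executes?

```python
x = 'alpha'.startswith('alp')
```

str.startswith() returns bool

bool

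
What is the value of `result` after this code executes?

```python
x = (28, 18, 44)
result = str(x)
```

x = (28, 18, 44); result = '(28, 18, 44)'

'(28, 18, 44)'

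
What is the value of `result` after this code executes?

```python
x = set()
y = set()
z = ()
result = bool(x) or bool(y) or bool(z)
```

x = set(); y = set(); z = (); result = False

False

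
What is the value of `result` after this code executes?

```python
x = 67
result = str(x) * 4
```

x = 67; result = '67676767'

'67676767'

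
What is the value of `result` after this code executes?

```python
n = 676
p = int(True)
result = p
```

n = 676; p = 1; result = 1

1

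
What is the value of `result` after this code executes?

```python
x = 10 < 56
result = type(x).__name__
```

x is bool; result = 'bool'

'bool'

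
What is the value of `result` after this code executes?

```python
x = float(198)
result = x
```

x = 198.0; result = 198.0

198.0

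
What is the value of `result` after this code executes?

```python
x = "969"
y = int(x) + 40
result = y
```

x = '969'; y = 1009; result = 1009

1009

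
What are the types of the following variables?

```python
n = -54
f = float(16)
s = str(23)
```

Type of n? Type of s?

n is assigned a bare integer (no decimal point), so it is an int; s is assigned the result of calling str(), which returns a str

int, str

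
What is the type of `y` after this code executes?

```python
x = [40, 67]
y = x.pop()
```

list.pop() returns the popped element

int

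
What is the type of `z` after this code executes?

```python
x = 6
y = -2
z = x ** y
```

int ** negative = float

float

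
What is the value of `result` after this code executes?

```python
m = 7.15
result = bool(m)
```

m = 7.15; result = True

True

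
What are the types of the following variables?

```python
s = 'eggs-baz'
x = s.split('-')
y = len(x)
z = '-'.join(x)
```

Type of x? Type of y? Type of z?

str.split() returns list; len() returns int; str.join() returns str

list, int, str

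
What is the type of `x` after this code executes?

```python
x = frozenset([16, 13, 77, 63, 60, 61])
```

frozenset() returns frozenset

frozenset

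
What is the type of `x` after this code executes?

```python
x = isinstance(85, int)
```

isinstance() returns bool

bool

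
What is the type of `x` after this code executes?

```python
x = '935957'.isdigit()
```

str.isdigit() returns bool

bool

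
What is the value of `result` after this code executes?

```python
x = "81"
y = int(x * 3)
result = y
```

x = '81'; y = 818181; result = 818181

818181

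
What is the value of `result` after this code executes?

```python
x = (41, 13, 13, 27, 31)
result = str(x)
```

x = (41, 13, 13, 27, 31); result = '(41, 13, 13, 27, 31)'

'(41, 13, 13, 27, 31)'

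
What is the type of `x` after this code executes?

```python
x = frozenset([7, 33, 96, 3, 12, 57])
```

frozenset() returns frozenset

frozenset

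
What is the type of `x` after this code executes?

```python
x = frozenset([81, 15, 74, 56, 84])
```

frozenset() returns frozenset

frozenset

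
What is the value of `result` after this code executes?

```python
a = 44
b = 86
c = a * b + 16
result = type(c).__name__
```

a is int; b is int; c is int; result = 'int'

'int'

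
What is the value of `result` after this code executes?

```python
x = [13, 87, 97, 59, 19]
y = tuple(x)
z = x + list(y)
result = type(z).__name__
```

x is list; y is tuple; z is list; result = 'list'

'list'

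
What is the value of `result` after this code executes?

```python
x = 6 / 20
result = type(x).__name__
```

x is float; result = 'float'

'float'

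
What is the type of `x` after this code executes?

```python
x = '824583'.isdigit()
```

str.isdigit() returns bool

bool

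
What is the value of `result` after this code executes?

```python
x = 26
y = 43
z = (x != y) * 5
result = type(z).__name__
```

x is int; y is int; z is int; result = 'int'

'int'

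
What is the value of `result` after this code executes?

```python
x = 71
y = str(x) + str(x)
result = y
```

x = 71; y = '7171'; result = '7171'

'7171'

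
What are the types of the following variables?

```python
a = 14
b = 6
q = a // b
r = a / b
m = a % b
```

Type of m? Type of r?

% of ints returns int; / returns float

int, float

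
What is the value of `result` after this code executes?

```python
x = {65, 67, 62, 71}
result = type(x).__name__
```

x is set; result = 'set'

'set'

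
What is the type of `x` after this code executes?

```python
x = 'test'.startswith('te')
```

str.startswith() returns bool

bool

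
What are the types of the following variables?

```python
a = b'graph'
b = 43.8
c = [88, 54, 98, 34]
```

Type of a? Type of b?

a is assigned a bytes literal (b'...' prefix); b is assigned a number with a decimal point, so it is a float

bytes, float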